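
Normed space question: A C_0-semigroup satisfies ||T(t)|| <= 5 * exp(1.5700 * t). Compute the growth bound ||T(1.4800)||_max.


||T(1.4800)|| <= 5 * exp(1.5700 * 1.4800)
= 5 * exp(2.3236)
= 5 * 10.2124
= 51.0619

51.0619


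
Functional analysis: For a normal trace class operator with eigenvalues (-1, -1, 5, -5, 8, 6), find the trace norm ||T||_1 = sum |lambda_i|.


For a normal operator, singular values equal |eigenvalues|.
Trace norm = sum |lambda_i| = 1 + 1 + 5 + 5 + 8 + 6
= 26

26


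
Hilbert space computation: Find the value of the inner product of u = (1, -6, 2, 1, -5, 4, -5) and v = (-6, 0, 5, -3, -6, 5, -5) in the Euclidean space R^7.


Computing the standard inner product <u, v> = sum u_i * v_i
= 1*-6 + -6*0 + 2*5 + 1*-3 + -5*-6 + 4*5 + -5*-5
= -6 + 0 + 10 + -3 + 30 + 20 + 25
= 76

76


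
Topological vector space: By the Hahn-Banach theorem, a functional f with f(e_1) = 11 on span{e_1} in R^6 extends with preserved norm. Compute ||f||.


The norm of f is given by ||f|| = sup_{||x||=1} |f(x)|.
On span{e_1}, ||e_1|| = 1, so ||f|| = |f(e_1)| / ||e_1||
= |11| / 1 = 11.0000

11.0000


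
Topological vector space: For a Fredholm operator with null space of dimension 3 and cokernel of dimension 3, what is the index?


The Fredholm index is defined as ind(T) = dim(ker T) - dim(coker T)
= 3 - 3
= 0

0


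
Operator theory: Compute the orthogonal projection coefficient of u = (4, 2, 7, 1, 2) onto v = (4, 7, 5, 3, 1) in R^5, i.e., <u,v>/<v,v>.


Computing <u,v> = 4*4 + 2*7 + 7*5 + 1*3 + 2*1 = 70
Computing <v,v> = 4^2 + 7^2 + 5^2 + 3^2 + 1^2 = 100
Projection coefficient = 70/100 = 0.7000

0.7000


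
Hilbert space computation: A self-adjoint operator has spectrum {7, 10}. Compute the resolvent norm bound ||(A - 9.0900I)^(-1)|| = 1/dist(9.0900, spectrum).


dist(9.0900, {7, 10}) = min(|9.0900 - 7|, |9.0900 - 10|)
= min(2.0900, 0.9100) = 0.9100
Resolvent bound = 1/0.9100 = 1.0989

1.0989


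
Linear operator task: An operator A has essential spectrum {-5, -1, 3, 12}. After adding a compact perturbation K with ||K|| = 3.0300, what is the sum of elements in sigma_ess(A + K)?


By Weyl's theorem, the essential spectrum is invariant under compact perturbations.
sigma_ess(A + K) = sigma_ess(A) = {-5, -1, 3, 12}
Sum = -5 + -1 + 3 + 12 = 9

9


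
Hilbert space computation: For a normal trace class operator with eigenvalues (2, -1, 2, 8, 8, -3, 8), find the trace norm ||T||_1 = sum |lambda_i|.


For a normal operator, singular values equal |eigenvalues|.
Trace norm = sum |lambda_i| = 2 + 1 + 2 + 8 + 8 + 3 + 8
= 32

32


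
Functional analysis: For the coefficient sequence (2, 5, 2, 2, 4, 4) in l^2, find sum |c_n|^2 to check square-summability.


sum |c_n|^2 = 2^2 + 5^2 + 2^2 + 2^2 + 4^2 + 4^2
= 4 + 25 + 4 + 4 + 16 + 16
= 69

69


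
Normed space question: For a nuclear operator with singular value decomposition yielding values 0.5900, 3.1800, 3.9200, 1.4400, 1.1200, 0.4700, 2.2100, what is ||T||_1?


The nuclear norm is the sum of all singular values.
||T||_1 = 0.5900 + 3.1800 + 3.9200 + 1.4400 + 1.1200 + 0.4700 + 2.2100
= 12.9300

12.9300


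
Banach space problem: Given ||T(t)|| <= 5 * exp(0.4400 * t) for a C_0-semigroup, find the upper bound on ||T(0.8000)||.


||T(0.8000)|| <= 5 * exp(0.4400 * 0.8000)
= 5 * exp(0.3520)
= 5 * 1.4219
= 7.1095

7.1095


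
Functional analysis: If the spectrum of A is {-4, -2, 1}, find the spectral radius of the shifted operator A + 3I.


Spectrum of A + 3I = {-1, 1, 4}
Spectral radius = max |lambda| over the shifted spectrum
= max(1, 1, 4) = 4

4


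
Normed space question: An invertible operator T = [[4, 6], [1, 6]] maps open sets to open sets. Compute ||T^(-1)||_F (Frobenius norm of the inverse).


det(T) = 4*6 - 6*1 = 18
T^(-1) = (1/18) * [[6, -6], [-1, 4]] = [[0.3333, -0.3333], [-0.0556, 0.2222]]
||T^(-1)||_F^2 = 0.3333^2 + (-0.3333)^2 + (-0.0556)^2 + 0.2222^2 = 0.2747
||T^(-1)||_F = sqrt(0.2747) = 0.5241

0.5241


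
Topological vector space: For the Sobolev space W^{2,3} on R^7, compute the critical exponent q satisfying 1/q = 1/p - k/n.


Using the Sobolev embedding formula: 1/q = 1/p - k/n
1/q = 1/3 - 2/7 = 1/21
q = 1/(1/21) = 21

21.0000


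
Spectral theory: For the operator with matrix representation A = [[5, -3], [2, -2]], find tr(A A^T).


trace(A * A^T) = sum of squares of all entries
= 5^2 + (-3)^2 + 2^2 + (-2)^2
= 25 + 9 + 4 + 4
= 42

42


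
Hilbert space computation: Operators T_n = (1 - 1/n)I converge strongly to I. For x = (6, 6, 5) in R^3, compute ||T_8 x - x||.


T_8 x - x = (1 - 1/8)x - x = -x/8
||x|| = sqrt(97) = 9.8489
||T_8 x - x|| = ||x||/8 = 9.8489/8 = 1.2311

1.2311


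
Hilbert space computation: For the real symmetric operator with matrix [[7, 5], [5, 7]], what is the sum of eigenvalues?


For a self-adjoint (symmetric) matrix, the eigenvalues are real.
The sum of eigenvalues equals the trace of the matrix.
trace = 7 + 7 = 14

14


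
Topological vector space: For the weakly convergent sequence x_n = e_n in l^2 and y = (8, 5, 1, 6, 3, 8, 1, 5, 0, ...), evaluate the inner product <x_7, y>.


x_7 = e_7 is the standard basis vector with 1 in position 7.
<x_7, y> = y_7 = 1
As n -> infinity, <x_n, y> -> 0, confirming weak convergence of (x_n) to 0.

1


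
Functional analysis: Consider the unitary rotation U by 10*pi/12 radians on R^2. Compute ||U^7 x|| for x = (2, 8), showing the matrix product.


U is a rotation by theta = 10*pi/12
U^7 = rotation by 7*theta = 70*pi/12 = 22*pi/12 (mod 2*pi)
cos(22*pi/12) = 0.8660, sin(22*pi/12) = -0.5000
U^7 x = (0.8660 * 2 - -0.5000 * 8, -0.5000 * 2 + 0.8660 * 8)
= (5.7321, 5.9282)
||U^7 x|| = sqrt(5.7321^2 + 5.9282^2) = sqrt(68.0000) = 8.2462

8.2462


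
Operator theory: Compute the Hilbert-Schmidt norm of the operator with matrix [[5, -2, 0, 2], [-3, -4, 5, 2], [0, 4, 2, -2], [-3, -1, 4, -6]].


The Hilbert-Schmidt norm is sqrt(sum of squares of all entries).
Sum of squares = 5^2 + (-2)^2 + 0^2 + 2^2 + (-3)^2 + (-4)^2 + 5^2 + 2^2 + 0^2 + 4^2 + 2^2 + (-2)^2 + (-3)^2 + (-1)^2 + 4^2 + (-6)^2
= 25 + 4 + 0 + 4 + 9 + 16 + 25 + 4 + 0 + 16 + 4 + 4 + 9 + 1 + 16 + 36 = 173
||T||_HS = sqrt(173) = 13.1529

13.1529


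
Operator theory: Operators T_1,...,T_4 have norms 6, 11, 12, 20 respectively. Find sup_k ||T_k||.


By the Uniform Boundedness Principle, the supremum of norms is finite.
sup_k ||T_k|| = max(6, 11, 12, 20) = 20

20


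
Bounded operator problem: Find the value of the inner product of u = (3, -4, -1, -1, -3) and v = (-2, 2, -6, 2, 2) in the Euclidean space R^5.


Computing the standard inner product <u, v> = sum u_i * v_i
= 3*-2 + -4*2 + -1*-6 + -1*2 + -3*2
= -6 + -8 + 6 + -2 + -6
= -16

-16


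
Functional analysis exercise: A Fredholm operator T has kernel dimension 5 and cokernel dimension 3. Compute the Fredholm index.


The Fredholm index is defined as ind(T) = dim(ker T) - dim(coker T)
= 5 - 3
= 2

2


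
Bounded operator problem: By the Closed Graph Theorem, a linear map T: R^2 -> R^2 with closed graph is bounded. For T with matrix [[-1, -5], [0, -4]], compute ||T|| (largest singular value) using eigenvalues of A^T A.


A^T A = [[1, 5], [5, 41]]
trace(A^T A) = 42, det(A^T A) = 16
discriminant = 42^2 - 4*16 = 1700
Largest eigenvalue of A^T A = (trace + sqrt(disc))/2 = 41.6155
||T|| = sqrt(41.6155) = 6.4510

6.4510


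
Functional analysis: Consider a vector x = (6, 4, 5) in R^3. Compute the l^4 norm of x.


The l^4 norm = (sum |x_i|^4)^(1/4)
Sum of 4th powers = 1296 + 256 + 625 = 2177
||x||_4 = (2177)^(1/4) = 6.8307

6.8307


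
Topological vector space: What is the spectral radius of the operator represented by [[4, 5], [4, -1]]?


For a 2x2 matrix, eigenvalues satisfy lambda^2 - (trace)*lambda + det = 0
trace = 4 + -1 = 3
det = 4*-1 - 5*4 = -24
discriminant = 3^2 - 4*(-24) = 105
spectral radius = max |eigenvalue| = 6.6235

6.6235


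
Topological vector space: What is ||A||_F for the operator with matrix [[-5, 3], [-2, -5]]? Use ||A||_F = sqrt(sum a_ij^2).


||A||_F^2 = sum a_ij^2
= (-5)^2 + 3^2 + (-2)^2 + (-5)^2
= 25 + 9 + 4 + 25 = 63
||A||_F = sqrt(63) = 7.9373

7.9373


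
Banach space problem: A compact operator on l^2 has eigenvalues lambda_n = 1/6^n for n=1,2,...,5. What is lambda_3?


The eigenvalue formula gives lambda_3 = 1/6^3
= 1/216
= 0.0046

0.0046


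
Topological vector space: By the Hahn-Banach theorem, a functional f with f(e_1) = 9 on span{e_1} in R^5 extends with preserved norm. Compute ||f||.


The norm of f is given by ||f|| = sup_{||x||=1} |f(x)|.
On span{e_1}, ||e_1|| = 1, so ||f|| = |f(e_1)| / ||e_1||
= |9| / 1 = 9.0000

9.0000


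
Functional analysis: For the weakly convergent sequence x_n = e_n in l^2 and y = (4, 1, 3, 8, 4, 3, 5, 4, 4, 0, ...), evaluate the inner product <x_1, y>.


x_1 = e_1 is the standard basis vector with 1 in position 1.
<x_1, y> = y_1 = 4
As n -> infinity, <x_n, y> -> 0, confirming weak convergence of (x_n) to 0.

4


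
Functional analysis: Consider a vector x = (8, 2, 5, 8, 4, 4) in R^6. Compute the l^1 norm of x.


The l^1 norm equals the sum of absolute values of all components.
||x||_1 = 8 + 2 + 5 + 8 + 4 + 4
= 31

31.0000


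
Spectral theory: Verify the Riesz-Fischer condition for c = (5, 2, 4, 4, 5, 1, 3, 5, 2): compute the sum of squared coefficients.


sum |c_n|^2 = 5^2 + 2^2 + 4^2 + 4^2 + 5^2 + 1^2 + 3^2 + 5^2 + 2^2
= 25 + 4 + 16 + 16 + 25 + 1 + 9 + 25 + 4
= 125

125


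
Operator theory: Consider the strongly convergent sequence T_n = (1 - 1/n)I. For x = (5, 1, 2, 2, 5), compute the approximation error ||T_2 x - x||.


T_2 x - x = (1 - 1/2)x - x = -x/2
||x|| = sqrt(59) = 7.6811
||T_2 x - x|| = ||x||/2 = 7.6811/2 = 3.8406

3.8406


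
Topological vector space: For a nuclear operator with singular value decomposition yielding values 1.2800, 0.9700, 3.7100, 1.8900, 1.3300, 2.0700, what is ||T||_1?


The nuclear norm is the sum of all singular values.
||T||_1 = 1.2800 + 0.9700 + 3.7100 + 1.8900 + 1.3300 + 2.0700
= 11.2500

11.2500


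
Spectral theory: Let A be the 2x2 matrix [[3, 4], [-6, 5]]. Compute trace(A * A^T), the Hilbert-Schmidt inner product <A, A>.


trace(A * A^T) = sum of squares of all entries
= 3^2 + 4^2 + (-6)^2 + 5^2
= 9 + 16 + 36 + 25
= 86

86


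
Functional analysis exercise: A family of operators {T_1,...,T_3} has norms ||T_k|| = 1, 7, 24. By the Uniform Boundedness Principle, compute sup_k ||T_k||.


By the Uniform Boundedness Principle, the supremum of norms is finite.
sup_k ||T_k|| = max(1, 7, 24) = 24

24


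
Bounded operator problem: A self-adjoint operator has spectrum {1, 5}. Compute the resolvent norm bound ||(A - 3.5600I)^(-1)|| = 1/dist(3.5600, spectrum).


dist(3.5600, {1, 5}) = min(|3.5600 - 1|, |3.5600 - 5|)
= min(2.5600, 1.4400) = 1.4400
Resolvent bound = 1/1.4400 = 0.6944

0.6944


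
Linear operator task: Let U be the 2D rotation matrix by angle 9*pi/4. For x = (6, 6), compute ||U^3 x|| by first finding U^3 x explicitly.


U is a rotation by theta = 9*pi/4
U^3 = rotation by 3*theta = 27*pi/4 = 3*pi/4 (mod 2*pi)
cos(3*pi/4) = -0.7071, sin(3*pi/4) = 0.7071
U^3 x = (-0.7071 * 6 - 0.7071 * 6, 0.7071 * 6 + -0.7071 * 6)
= (-8.4853, 0.0000)
||U^3 x|| = sqrt((-8.4853)^2 + 0.0000^2) = sqrt(72.0000) = 8.4853

8.4853


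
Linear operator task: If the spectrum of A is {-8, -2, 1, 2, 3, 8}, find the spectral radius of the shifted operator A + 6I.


Spectrum of A + 6I = {-2, 4, 7, 8, 9, 14}
Spectral radius = max |lambda| over the shifted spectrum
= max(2, 4, 7, 8, 9, 14) = 14

14


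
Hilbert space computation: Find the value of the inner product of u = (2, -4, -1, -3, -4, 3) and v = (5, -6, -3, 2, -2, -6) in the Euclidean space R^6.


Computing the standard inner product <u, v> = sum u_i * v_i
= 2*5 + -4*-6 + -1*-3 + -3*2 + -4*-2 + 3*-6
= 10 + 24 + 3 + -6 + 8 + -18
= 21

21


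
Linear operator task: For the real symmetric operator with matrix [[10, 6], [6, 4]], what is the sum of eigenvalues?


For a self-adjoint (symmetric) matrix, the eigenvalues are real.
The sum of eigenvalues equals the trace of the matrix.
trace = 10 + 4 = 14

14


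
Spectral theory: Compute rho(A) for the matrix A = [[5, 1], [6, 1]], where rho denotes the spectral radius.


For a 2x2 matrix, eigenvalues satisfy lambda^2 - (trace)*lambda + det = 0
trace = 5 + 1 = 6
det = 5*1 - 1*6 = -1
discriminant = 6^2 - 4*(-1) = 40
spectral radius = max |eigenvalue| = 6.1623

6.1623


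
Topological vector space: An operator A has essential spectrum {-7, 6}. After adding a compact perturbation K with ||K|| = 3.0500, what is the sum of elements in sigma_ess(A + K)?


By Weyl's theorem, the essential spectrum is invariant under compact perturbations.
sigma_ess(A + K) = sigma_ess(A) = {-7, 6}
Sum = -7 + 6 = -1

-1


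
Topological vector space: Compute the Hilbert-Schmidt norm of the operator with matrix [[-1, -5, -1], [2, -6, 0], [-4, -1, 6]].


The Hilbert-Schmidt norm is sqrt(sum of squares of all entries).
Sum of squares = (-1)^2 + (-5)^2 + (-1)^2 + 2^2 + (-6)^2 + 0^2 + (-4)^2 + (-1)^2 + 6^2
= 1 + 25 + 1 + 4 + 36 + 0 + 16 + 1 + 36 = 120
||T||_HS = sqrt(120) = 10.9545

10.9545


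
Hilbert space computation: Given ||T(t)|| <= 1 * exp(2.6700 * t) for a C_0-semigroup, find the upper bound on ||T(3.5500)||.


||T(3.5500)|| <= 1 * exp(2.6700 * 3.5500)
= 1 * exp(9.4785)
= 1 * 13075.5585
= 13075.5585

13075.5585


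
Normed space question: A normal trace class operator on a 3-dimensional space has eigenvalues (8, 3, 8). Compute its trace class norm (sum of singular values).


For a normal operator, singular values equal |eigenvalues|.
Trace norm = sum |lambda_i| = 8 + 3 + 8
= 19

19


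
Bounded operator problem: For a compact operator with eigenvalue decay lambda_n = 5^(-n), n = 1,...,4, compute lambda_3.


The eigenvalue formula gives lambda_3 = 1/5^3
= 1/125
= 0.0080

0.0080


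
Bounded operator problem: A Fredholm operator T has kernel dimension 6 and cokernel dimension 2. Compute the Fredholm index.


The Fredholm index is defined as ind(T) = dim(ker T) - dim(coker T)
= 6 - 2
= 4

4


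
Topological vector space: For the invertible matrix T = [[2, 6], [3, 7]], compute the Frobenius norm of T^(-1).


det(T) = 2*7 - 6*3 = -4
T^(-1) = (1/-4) * [[7, -6], [-3, 2]] = [[-1.7500, 1.5000], [0.7500, -0.5000]]
||T^(-1)||_F^2 = (-1.7500)^2 + 1.5000^2 + 0.7500^2 + (-0.5000)^2 = 6.1250
||T^(-1)||_F = sqrt(6.1250) = 2.4749

2.4749


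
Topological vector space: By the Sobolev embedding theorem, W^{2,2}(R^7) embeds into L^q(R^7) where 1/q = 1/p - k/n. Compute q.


Using the Sobolev embedding formula: 1/q = 1/p - k/n
1/q = 1/2 - 2/7 = 3/14
q = 1/(3/14) = 14/3 = 4.6667

4.6667


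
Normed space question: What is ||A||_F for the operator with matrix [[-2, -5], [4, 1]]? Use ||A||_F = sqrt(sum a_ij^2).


||A||_F^2 = sum a_ij^2
= (-2)^2 + (-5)^2 + 4^2 + 1^2
= 4 + 25 + 16 + 1 = 46
||A||_F = sqrt(46) = 6.7823

6.7823


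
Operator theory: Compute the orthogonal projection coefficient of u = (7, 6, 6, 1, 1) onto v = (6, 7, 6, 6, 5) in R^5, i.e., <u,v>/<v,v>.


Computing <u,v> = 7*6 + 6*7 + 6*6 + 1*6 + 1*5 = 131
Computing <v,v> = 6^2 + 7^2 + 6^2 + 6^2 + 5^2 = 182
Projection coefficient = 131/182 = 0.7198

0.7198


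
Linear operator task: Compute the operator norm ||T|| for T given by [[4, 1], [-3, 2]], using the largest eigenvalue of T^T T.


A^T A = [[25, -2], [-2, 5]]
trace(A^T A) = 30, det(A^T A) = 121
discriminant = 30^2 - 4*121 = 416
Largest eigenvalue of A^T A = (trace + sqrt(disc))/2 = 25.1980
||T|| = sqrt(25.1980) = 5.0198

5.0198


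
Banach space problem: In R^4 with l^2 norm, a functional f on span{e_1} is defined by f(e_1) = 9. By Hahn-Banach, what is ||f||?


The norm of f is given by ||f|| = sup_{||x||=1} |f(x)|.
On span{e_1}, ||e_1|| = 1, so ||f|| = |f(e_1)| / ||e_1||
= |9| / 1 = 9.0000

9.0000


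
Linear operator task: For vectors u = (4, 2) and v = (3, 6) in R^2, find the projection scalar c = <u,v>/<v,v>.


Computing <u,v> = 4*3 + 2*6 = 24
Computing <v,v> = 3^2 + 6^2 = 45
Projection coefficient = 24/45 = 0.5333

0.5333


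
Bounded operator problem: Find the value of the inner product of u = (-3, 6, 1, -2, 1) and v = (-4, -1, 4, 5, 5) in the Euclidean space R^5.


Computing the standard inner product <u, v> = sum u_i * v_i
= -3*-4 + 6*-1 + 1*4 + -2*5 + 1*5
= 12 + -6 + 4 + -10 + 5
= 5

5


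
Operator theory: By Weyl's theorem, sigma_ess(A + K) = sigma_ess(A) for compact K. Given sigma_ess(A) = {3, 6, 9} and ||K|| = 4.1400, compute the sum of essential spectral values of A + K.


By Weyl's theorem, the essential spectrum is invariant under compact perturbations.
sigma_ess(A + K) = sigma_ess(A) = {3, 6, 9}
Sum = 3 + 6 + 9 = 18

18


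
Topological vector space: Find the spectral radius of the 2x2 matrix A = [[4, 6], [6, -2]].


For a 2x2 matrix, eigenvalues satisfy lambda^2 - (trace)*lambda + det = 0
trace = 4 + -2 = 2
det = 4*-2 - 6*6 = -44
discriminant = 2^2 - 4*(-44) = 180
spectral radius = max |eigenvalue| = 7.7082

7.7082


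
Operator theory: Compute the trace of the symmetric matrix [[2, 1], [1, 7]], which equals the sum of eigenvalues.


For a self-adjoint (symmetric) matrix, the eigenvalues are real.
The sum of eigenvalues equals the trace of the matrix.
trace = 2 + 7 = 9

9


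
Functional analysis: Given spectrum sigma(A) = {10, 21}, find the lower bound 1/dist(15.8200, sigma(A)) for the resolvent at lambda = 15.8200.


dist(15.8200, {10, 21}) = min(|15.8200 - 10|, |15.8200 - 21|)
= min(5.8200, 5.1800) = 5.1800
Resolvent bound = 1/5.1800 = 0.1931

0.1931


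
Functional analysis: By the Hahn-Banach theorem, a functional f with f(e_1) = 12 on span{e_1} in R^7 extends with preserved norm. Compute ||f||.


The norm of f is given by ||f|| = sup_{||x||=1} |f(x)|.
On span{e_1}, ||e_1|| = 1, so ||f|| = |f(e_1)| / ||e_1||
= |12| / 1 = 12.0000

12.0000


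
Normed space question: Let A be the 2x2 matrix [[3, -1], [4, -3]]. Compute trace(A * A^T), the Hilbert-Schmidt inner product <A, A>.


trace(A * A^T) = sum of squares of all entries
= 3^2 + (-1)^2 + 4^2 + (-3)^2
= 9 + 1 + 16 + 9
= 35

35


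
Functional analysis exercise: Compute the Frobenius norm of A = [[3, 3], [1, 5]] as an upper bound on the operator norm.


||A||_F^2 = sum a_ij^2
= 3^2 + 3^2 + 1^2 + 5^2
= 9 + 9 + 1 + 25 = 44
||A||_F = sqrt(44) = 6.6332

6.6332


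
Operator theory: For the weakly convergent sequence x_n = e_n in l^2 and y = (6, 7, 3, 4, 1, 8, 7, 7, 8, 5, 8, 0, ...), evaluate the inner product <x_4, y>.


x_4 = e_4 is the standard basis vector with 1 in position 4.
<x_4, y> = y_4 = 4
As n -> infinity, <x_n, y> -> 0, confirming weak convergence of (x_n) to 0.

4


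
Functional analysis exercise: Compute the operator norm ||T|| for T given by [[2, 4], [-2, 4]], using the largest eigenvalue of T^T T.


A^T A = [[8, 0], [0, 32]]
trace(A^T A) = 40, det(A^T A) = 256
discriminant = 40^2 - 4*256 = 576
Largest eigenvalue of A^T A = (trace + sqrt(disc))/2 = 32.0000
||T|| = sqrt(32.0000) = 5.6569

5.6569


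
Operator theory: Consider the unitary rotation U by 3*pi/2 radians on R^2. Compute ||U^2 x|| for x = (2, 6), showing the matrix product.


U is a rotation by theta = 3*pi/2
U^2 = rotation by 2*theta = 6*pi/2 = 2*pi/2 (mod 2*pi)
cos(2*pi/2) = -1.0000, sin(2*pi/2) = 0.0000
U^2 x = (-1.0000 * 2 - 0.0000 * 6, 0.0000 * 2 + -1.0000 * 6)
= (-2.0000, -6.0000)
||U^2 x|| = sqrt((-2.0000)^2 + (-6.0000)^2) = sqrt(40.0000) = 6.3246

6.3246


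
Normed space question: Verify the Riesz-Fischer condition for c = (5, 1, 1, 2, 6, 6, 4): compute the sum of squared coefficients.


sum |c_n|^2 = 5^2 + 1^2 + 1^2 + 2^2 + 6^2 + 6^2 + 4^2
= 25 + 1 + 1 + 4 + 36 + 36 + 16
= 119

119


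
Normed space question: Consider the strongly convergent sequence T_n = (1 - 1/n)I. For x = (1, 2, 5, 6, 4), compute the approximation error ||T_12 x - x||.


T_12 x - x = (1 - 1/12)x - x = -x/12
||x|| = sqrt(82) = 9.0554
||T_12 x - x|| = ||x||/12 = 9.0554/12 = 0.7546

0.7546


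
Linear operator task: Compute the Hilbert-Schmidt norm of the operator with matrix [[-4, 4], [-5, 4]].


The Hilbert-Schmidt norm is sqrt(sum of squares of all entries).
Sum of squares = (-4)^2 + 4^2 + (-5)^2 + 4^2
= 16 + 16 + 25 + 16 = 73
||T||_HS = sqrt(73) = 8.5440

8.5440


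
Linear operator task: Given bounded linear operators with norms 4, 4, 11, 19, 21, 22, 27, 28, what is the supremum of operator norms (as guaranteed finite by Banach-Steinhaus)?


By the Uniform Boundedness Principle, the supremum of norms is finite.
sup_k ||T_k|| = max(4, 4, 11, 19, 21, 22, 27, 28) = 28

28


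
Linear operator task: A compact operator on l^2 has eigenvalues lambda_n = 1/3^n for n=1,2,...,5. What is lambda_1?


The eigenvalue formula gives lambda_1 = 1/3^1
= 1/3
= 0.3333

0.3333


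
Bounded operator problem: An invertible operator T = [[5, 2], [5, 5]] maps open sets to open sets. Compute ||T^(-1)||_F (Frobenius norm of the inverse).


det(T) = 5*5 - 2*5 = 15
T^(-1) = (1/15) * [[5, -2], [-5, 5]] = [[0.3333, -0.1333], [-0.3333, 0.3333]]
||T^(-1)||_F^2 = 0.3333^2 + (-0.1333)^2 + (-0.3333)^2 + 0.3333^2 = 0.3511
||T^(-1)||_F = sqrt(0.3511) = 0.5925

0.5925


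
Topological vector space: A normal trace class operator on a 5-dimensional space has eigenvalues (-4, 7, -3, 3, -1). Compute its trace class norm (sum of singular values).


For a normal operator, singular values equal |eigenvalues|.
Trace norm = sum |lambda_i| = 4 + 7 + 3 + 3 + 1
= 18

18


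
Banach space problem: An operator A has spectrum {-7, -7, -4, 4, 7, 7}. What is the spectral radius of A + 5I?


Spectrum of A + 5I = {-2, -2, 1, 9, 12, 12}
Spectral radius = max |lambda| over the shifted spectrum
= max(2, 2, 1, 9, 12, 12) = 12

12


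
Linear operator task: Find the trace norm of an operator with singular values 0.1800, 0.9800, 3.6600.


The nuclear norm is the sum of all singular values.
||T||_1 = 0.1800 + 0.9800 + 3.6600
= 4.8200

4.8200


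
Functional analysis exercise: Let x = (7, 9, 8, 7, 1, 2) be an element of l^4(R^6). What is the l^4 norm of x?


The l^4 norm = (sum |x_i|^4)^(1/4)
Sum of 4th powers = 2401 + 6561 + 4096 + 2401 + 1 + 16 = 15476
||x||_4 = (15476)^(1/4) = 11.1536

11.1536


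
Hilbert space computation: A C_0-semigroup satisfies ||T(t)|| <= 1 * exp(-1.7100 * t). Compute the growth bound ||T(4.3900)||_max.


||T(4.3900)|| <= 1 * exp(-1.7100 * 4.3900)
= 1 * exp(-7.5069)
= 1 * 5.4928e-04
= 5.4928e-04

5.4928e-04


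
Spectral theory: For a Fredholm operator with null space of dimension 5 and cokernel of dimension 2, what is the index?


The Fredholm index is defined as ind(T) = dim(ker T) - dim(coker T)
= 5 - 2
= 3

3


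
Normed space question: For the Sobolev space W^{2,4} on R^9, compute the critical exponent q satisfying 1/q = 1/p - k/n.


Using the Sobolev embedding formula: 1/q = 1/p - k/n
1/q = 1/4 - 2/9 = 1/36
q = 1/(1/36) = 36

36.0000


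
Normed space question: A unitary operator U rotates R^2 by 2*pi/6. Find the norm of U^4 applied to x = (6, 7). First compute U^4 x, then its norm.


U is a rotation by theta = 2*pi/6
U^4 = rotation by 4*theta = 8*pi/6
cos(8*pi/6) = -0.5000, sin(8*pi/6) = -0.8660
U^4 x = (-0.5000 * 6 - -0.8660 * 7, -0.8660 * 6 + -0.5000 * 7)
= (3.0622, -8.6962)
||U^4 x|| = sqrt(3.0622^2 + (-8.6962)^2) = sqrt(85.0000) = 9.2195

9.2195


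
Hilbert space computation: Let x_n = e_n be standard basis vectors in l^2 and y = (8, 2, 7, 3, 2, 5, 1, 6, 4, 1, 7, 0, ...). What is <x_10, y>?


x_10 = e_10 is the standard basis vector with 1 in position 10.
<x_10, y> = y_10 = 1
As n -> infinity, <x_n, y> -> 0, confirming weak convergence of (x_n) to 0.

1


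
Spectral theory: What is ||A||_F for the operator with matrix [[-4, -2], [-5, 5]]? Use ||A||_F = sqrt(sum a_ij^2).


||A||_F^2 = sum a_ij^2
= (-4)^2 + (-2)^2 + (-5)^2 + 5^2
= 16 + 4 + 25 + 25 = 70
||A||_F = sqrt(70) = 8.3666

8.3666


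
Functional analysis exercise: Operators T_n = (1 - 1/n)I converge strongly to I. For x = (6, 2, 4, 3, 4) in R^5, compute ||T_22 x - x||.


T_22 x - x = (1 - 1/22)x - x = -x/22
||x|| = sqrt(81) = 9.0000
||T_22 x - x|| = ||x||/22 = 9.0000/22 = 0.4091

0.4091


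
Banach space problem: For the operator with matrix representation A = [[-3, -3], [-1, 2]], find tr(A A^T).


trace(A * A^T) = sum of squares of all entries
= (-3)^2 + (-3)^2 + (-1)^2 + 2^2
= 9 + 9 + 1 + 4
= 23

23


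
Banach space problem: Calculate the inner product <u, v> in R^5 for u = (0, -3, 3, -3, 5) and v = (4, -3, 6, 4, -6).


Computing the standard inner product <u, v> = sum u_i * v_i
= 0*4 + -3*-3 + 3*6 + -3*4 + 5*-6
= 0 + 9 + 18 + -12 + -30
= -15

-15


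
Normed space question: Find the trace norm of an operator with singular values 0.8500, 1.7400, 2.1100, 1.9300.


The nuclear norm is the sum of all singular values.
||T||_1 = 0.8500 + 1.7400 + 2.1100 + 1.9300
= 6.6300

6.6300


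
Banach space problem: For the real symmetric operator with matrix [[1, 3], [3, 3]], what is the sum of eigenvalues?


For a self-adjoint (symmetric) matrix, the eigenvalues are real.
The sum of eigenvalues equals the trace of the matrix.
trace = 1 + 3 = 4

4


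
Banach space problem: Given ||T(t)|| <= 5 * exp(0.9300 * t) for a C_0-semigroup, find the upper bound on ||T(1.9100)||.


||T(1.9100)|| <= 5 * exp(0.9300 * 1.9100)
= 5 * exp(1.7763)
= 5 * 5.9080
= 29.5398

29.5398


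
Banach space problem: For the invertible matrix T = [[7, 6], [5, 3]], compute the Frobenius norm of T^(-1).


det(T) = 7*3 - 6*5 = -9
T^(-1) = (1/-9) * [[3, -6], [-5, 7]] = [[-0.3333, 0.6667], [0.5556, -0.7778]]
||T^(-1)||_F^2 = (-0.3333)^2 + 0.6667^2 + 0.5556^2 + (-0.7778)^2 = 1.4691
||T^(-1)||_F = sqrt(1.4691) = 1.2121

1.2121


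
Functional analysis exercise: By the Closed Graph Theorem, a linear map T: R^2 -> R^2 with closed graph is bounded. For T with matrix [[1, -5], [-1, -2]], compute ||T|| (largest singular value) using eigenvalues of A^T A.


A^T A = [[2, -3], [-3, 29]]
trace(A^T A) = 31, det(A^T A) = 49
discriminant = 31^2 - 4*49 = 765
Largest eigenvalue of A^T A = (trace + sqrt(disc))/2 = 29.3293
||T|| = sqrt(29.3293) = 5.4157

5.4157


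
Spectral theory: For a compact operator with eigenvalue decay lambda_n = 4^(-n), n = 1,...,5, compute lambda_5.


The eigenvalue formula gives lambda_5 = 1/4^5
= 1/1024
= 9.7656e-04

9.7656e-04


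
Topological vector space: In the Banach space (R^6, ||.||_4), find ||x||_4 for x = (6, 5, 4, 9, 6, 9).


The l^4 norm = (sum |x_i|^4)^(1/4)
Sum of 4th powers = 1296 + 625 + 256 + 6561 + 1296 + 6561 = 16595
||x||_4 = (16595)^(1/4) = 11.3500

11.3500


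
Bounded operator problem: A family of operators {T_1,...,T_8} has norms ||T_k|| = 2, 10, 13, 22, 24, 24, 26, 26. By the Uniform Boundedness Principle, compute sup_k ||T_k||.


By the Uniform Boundedness Principle, the supremum of norms is finite.
sup_k ||T_k|| = max(2, 10, 13, 22, 24, 24, 26, 26) = 26

26


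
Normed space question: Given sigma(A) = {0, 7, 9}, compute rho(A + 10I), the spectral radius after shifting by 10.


Spectrum of A + 10I = {10, 17, 19}
Spectral radius = max |lambda| over the shifted spectrum
= max(10, 17, 19) = 19

19


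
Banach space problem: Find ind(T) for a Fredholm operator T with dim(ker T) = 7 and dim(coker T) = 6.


The Fredholm index is defined as ind(T) = dim(ker T) - dim(coker T)
= 7 - 6
= 1

1


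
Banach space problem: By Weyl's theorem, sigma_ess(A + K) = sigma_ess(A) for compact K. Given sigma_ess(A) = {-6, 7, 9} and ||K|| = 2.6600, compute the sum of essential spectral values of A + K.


By Weyl's theorem, the essential spectrum is invariant under compact perturbations.
sigma_ess(A + K) = sigma_ess(A) = {-6, 7, 9}
Sum = -6 + 7 + 9 = 10

10


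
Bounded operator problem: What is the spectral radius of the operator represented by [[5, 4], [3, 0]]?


For a 2x2 matrix, eigenvalues satisfy lambda^2 - (trace)*lambda + det = 0
trace = 5 + 0 = 5
det = 5*0 - 4*3 = -12
discriminant = 5^2 - 4*(-12) = 73
spectral radius = max |eigenvalue| = 6.7720

6.7720


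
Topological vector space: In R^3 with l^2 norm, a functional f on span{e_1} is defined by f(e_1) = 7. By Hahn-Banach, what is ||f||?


The norm of f is given by ||f|| = sup_{||x||=1} |f(x)|.
On span{e_1}, ||e_1|| = 1, so ||f|| = |f(e_1)| / ||e_1||
= |7| / 1 = 7.0000

7.0000


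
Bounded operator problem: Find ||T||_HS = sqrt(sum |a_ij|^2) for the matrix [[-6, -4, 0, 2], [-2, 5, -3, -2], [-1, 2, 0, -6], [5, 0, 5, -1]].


The Hilbert-Schmidt norm is sqrt(sum of squares of all entries).
Sum of squares = (-6)^2 + (-4)^2 + 0^2 + 2^2 + (-2)^2 + 5^2 + (-3)^2 + (-2)^2 + (-1)^2 + 2^2 + 0^2 + (-6)^2 + 5^2 + 0^2 + 5^2 + (-1)^2
= 36 + 16 + 0 + 4 + 4 + 25 + 9 + 4 + 1 + 4 + 0 + 36 + 25 + 0 + 25 + 1 = 190
||T||_HS = sqrt(190) = 13.7840

13.7840


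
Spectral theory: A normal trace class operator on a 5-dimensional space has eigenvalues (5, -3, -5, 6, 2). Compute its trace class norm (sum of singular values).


For a normal operator, singular values equal |eigenvalues|.
Trace norm = sum |lambda_i| = 5 + 3 + 5 + 6 + 2
= 21

21


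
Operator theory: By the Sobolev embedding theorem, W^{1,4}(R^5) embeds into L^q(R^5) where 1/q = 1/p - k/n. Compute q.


Using the Sobolev embedding formula: 1/q = 1/p - k/n
1/q = 1/4 - 1/5 = 1/20
q = 1/(1/20) = 20

20.0000


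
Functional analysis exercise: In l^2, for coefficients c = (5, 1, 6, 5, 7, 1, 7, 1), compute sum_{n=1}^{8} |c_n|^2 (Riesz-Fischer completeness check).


sum |c_n|^2 = 5^2 + 1^2 + 6^2 + 5^2 + 7^2 + 1^2 + 7^2 + 1^2
= 25 + 1 + 36 + 25 + 49 + 1 + 49 + 1
= 187

187


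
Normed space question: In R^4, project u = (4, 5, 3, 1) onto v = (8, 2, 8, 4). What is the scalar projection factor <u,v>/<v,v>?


Computing <u,v> = 4*8 + 5*2 + 3*8 + 1*4 = 70
Computing <v,v> = 8^2 + 2^2 + 8^2 + 4^2 = 148
Projection coefficient = 70/148 = 0.4730

0.4730


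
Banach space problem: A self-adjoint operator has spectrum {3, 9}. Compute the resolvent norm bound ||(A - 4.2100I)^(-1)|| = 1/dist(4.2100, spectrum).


dist(4.2100, {3, 9}) = min(|4.2100 - 3|, |4.2100 - 9|)
= min(1.2100, 4.7900) = 1.2100
Resolvent bound = 1/1.2100 = 0.8264

0.8264


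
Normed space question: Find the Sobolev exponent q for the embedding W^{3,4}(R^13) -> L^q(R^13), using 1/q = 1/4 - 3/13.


Using the Sobolev embedding formula: 1/q = 1/p - k/n
1/q = 1/4 - 3/13 = 1/52
q = 1/(1/52) = 52

52.0000


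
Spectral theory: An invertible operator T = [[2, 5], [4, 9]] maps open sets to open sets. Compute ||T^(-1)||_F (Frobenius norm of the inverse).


det(T) = 2*9 - 5*4 = -2
T^(-1) = (1/-2) * [[9, -5], [-4, 2]] = [[-4.5000, 2.5000], [2.0000, -1.0000]]
||T^(-1)||_F^2 = (-4.5000)^2 + 2.5000^2 + 2.0000^2 + (-1.0000)^2 = 31.5000
||T^(-1)||_F = sqrt(31.5000) = 5.6125

5.6125


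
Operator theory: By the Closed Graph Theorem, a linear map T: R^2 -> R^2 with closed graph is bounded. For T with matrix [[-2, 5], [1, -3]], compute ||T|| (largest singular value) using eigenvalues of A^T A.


A^T A = [[5, -13], [-13, 34]]
trace(A^T A) = 39, det(A^T A) = 1
discriminant = 39^2 - 4*1 = 1517
Largest eigenvalue of A^T A = (trace + sqrt(disc))/2 = 38.9743
||T|| = sqrt(38.9743) = 6.2429

6.2429


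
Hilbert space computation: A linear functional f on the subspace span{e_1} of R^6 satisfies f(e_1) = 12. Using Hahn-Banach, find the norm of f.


The norm of f is given by ||f|| = sup_{||x||=1} |f(x)|.
On span{e_1}, ||e_1|| = 1, so ||f|| = |f(e_1)| / ||e_1||
= |12| / 1 = 12.0000

12.0000


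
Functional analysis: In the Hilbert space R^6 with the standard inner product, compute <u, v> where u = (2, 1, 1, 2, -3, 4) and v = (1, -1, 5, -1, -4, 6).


Computing the standard inner product <u, v> = sum u_i * v_i
= 2*1 + 1*-1 + 1*5 + 2*-1 + -3*-4 + 4*6
= 2 + -1 + 5 + -2 + 12 + 24
= 40

40


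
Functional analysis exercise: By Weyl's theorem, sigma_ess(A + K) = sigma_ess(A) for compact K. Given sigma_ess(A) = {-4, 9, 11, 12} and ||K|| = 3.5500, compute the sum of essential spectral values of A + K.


By Weyl's theorem, the essential spectrum is invariant under compact perturbations.
sigma_ess(A + K) = sigma_ess(A) = {-4, 9, 11, 12}
Sum = -4 + 9 + 11 + 12 = 28

28


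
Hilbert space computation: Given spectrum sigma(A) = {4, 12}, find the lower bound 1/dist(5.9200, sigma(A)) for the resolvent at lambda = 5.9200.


dist(5.9200, {4, 12}) = min(|5.9200 - 4|, |5.9200 - 12|)
= min(1.9200, 6.0800) = 1.9200
Resolvent bound = 1/1.9200 = 0.5208

0.5208


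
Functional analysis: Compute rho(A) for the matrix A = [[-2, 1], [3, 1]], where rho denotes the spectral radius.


For a 2x2 matrix, eigenvalues satisfy lambda^2 - (trace)*lambda + det = 0
trace = -2 + 1 = -1
det = -2*1 - 1*3 = -5
discriminant = (-1)^2 - 4*(-5) = 21
spectral radius = max |eigenvalue| = 2.7913

2.7913


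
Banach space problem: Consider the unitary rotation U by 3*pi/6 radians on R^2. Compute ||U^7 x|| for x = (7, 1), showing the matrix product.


U is a rotation by theta = 3*pi/6
U^7 = rotation by 7*theta = 21*pi/6 = 9*pi/6 (mod 2*pi)
cos(9*pi/6) = 0.0000, sin(9*pi/6) = -1.0000
U^7 x = (0.0000 * 7 - -1.0000 * 1, -1.0000 * 7 + 0.0000 * 1)
= (1.0000, -7.0000)
||U^7 x|| = sqrt(1.0000^2 + (-7.0000)^2) = sqrt(50.0000) = 7.0711

7.0711


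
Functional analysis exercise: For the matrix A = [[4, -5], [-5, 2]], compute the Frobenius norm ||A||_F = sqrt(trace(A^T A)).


||A||_F^2 = sum a_ij^2
= 4^2 + (-5)^2 + (-5)^2 + 2^2
= 16 + 25 + 25 + 4 = 70
||A||_F = sqrt(70) = 8.3666

8.3666


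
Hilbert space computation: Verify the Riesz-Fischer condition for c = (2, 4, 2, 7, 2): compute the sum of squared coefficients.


sum |c_n|^2 = 2^2 + 4^2 + 2^2 + 7^2 + 2^2
= 4 + 16 + 4 + 49 + 4
= 77

77


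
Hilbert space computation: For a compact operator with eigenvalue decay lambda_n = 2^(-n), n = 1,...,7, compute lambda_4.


The eigenvalue formula gives lambda_4 = 1/2^4
= 1/16
= 0.0625

0.0625


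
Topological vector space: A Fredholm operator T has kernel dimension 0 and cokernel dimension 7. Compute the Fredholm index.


The Fredholm index is defined as ind(T) = dim(ker T) - dim(coker T)
= 0 - 7
= -7

-7


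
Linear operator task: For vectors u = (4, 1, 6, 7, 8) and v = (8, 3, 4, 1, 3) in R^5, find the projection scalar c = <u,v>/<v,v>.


Computing <u,v> = 4*8 + 1*3 + 6*4 + 7*1 + 8*3 = 90
Computing <v,v> = 8^2 + 3^2 + 4^2 + 1^2 + 3^2 = 99
Projection coefficient = 90/99 = 0.9091

0.9091


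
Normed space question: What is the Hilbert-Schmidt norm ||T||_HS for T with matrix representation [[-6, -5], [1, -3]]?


The Hilbert-Schmidt norm is sqrt(sum of squares of all entries).
Sum of squares = (-6)^2 + (-5)^2 + 1^2 + (-3)^2
= 36 + 25 + 1 + 9 = 71
||T||_HS = sqrt(71) = 8.4261

8.4261


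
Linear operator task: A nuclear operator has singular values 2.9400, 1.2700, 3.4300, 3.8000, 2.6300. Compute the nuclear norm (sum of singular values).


The nuclear norm is the sum of all singular values.
||T||_1 = 2.9400 + 1.2700 + 3.4300 + 3.8000 + 2.6300
= 14.0700

14.0700


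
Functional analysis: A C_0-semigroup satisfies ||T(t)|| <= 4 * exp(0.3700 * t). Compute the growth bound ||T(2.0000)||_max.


||T(2.0000)|| <= 4 * exp(0.3700 * 2.0000)
= 4 * exp(0.7400)
= 4 * 2.0959
= 8.3837

8.3837


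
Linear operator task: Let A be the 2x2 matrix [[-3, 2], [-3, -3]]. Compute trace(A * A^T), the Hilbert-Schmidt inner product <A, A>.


trace(A * A^T) = sum of squares of all entries
= (-3)^2 + 2^2 + (-3)^2 + (-3)^2
= 9 + 4 + 9 + 9
= 31

31


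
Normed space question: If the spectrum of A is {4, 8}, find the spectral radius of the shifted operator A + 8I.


Spectrum of A + 8I = {12, 16}
Spectral radius = max |lambda| over the shifted spectrum
= max(12, 16) = 16

16


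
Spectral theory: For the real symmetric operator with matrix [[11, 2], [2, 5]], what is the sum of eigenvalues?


For a self-adjoint (symmetric) matrix, the eigenvalues are real.
The sum of eigenvalues equals the trace of the matrix.
trace = 11 + 5 = 16

16


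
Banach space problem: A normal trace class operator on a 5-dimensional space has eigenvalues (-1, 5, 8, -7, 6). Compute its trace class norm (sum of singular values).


For a normal operator, singular values equal |eigenvalues|.
Trace norm = sum |lambda_i| = 1 + 5 + 8 + 7 + 6
= 27

27


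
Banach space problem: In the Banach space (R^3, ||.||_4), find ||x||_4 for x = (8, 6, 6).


The l^4 norm = (sum |x_i|^4)^(1/4)
Sum of 4th powers = 4096 + 1296 + 1296 = 6688
||x||_4 = (6688)^(1/4) = 9.0432

9.0432


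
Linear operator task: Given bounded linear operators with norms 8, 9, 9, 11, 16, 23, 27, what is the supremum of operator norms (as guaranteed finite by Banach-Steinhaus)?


By the Uniform Boundedness Principle, the supremum of norms is finite.
sup_k ||T_k|| = max(8, 9, 9, 11, 16, 23, 27) = 27

27


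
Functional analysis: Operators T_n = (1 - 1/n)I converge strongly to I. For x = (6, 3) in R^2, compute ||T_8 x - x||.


T_8 x - x = (1 - 1/8)x - x = -x/8
||x|| = sqrt(45) = 6.7082
||T_8 x - x|| = ||x||/8 = 6.7082/8 = 0.8385

0.8385


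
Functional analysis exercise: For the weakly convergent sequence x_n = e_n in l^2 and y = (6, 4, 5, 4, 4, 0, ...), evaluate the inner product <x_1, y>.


x_1 = e_1 is the standard basis vector with 1 in position 1.
<x_1, y> = y_1 = 6
As n -> infinity, <x_n, y> -> 0, confirming weak convergence of (x_n) to 0.

6


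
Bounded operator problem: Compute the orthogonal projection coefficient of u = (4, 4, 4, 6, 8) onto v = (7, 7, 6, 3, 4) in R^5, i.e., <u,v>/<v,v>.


Computing <u,v> = 4*7 + 4*7 + 4*6 + 6*3 + 8*4 = 130
Computing <v,v> = 7^2 + 7^2 + 6^2 + 3^2 + 4^2 = 159
Projection coefficient = 130/159 = 0.8176

0.8176


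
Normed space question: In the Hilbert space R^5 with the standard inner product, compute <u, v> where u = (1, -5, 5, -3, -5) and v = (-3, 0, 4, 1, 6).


Computing the standard inner product <u, v> = sum u_i * v_i
= 1*-3 + -5*0 + 5*4 + -3*1 + -5*6
= -3 + 0 + 20 + -3 + -30
= -16

-16


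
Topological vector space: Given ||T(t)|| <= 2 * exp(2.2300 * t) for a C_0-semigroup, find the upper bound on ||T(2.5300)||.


||T(2.5300)|| <= 2 * exp(2.2300 * 2.5300)
= 2 * exp(5.6419)
= 2 * 281.9980
= 563.9960

563.9960


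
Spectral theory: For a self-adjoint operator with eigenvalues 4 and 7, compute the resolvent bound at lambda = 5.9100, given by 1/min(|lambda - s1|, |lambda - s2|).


dist(5.9100, {4, 7}) = min(|5.9100 - 4|, |5.9100 - 7|)
= min(1.9100, 1.0900) = 1.0900
Resolvent bound = 1/1.0900 = 0.9174

0.9174


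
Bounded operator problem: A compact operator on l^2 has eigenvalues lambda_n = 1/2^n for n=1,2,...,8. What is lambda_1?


The eigenvalue formula gives lambda_1 = 1/2^1
= 1/2
= 0.5000

0.5000


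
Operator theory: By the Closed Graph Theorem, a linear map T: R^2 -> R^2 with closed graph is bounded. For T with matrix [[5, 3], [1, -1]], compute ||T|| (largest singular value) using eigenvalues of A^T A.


A^T A = [[26, 14], [14, 10]]
trace(A^T A) = 36, det(A^T A) = 64
discriminant = 36^2 - 4*64 = 1040
Largest eigenvalue of A^T A = (trace + sqrt(disc))/2 = 34.1245
||T|| = sqrt(34.1245) = 5.8416

5.8416


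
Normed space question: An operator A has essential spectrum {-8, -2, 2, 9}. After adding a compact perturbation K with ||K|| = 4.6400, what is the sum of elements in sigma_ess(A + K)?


By Weyl's theorem, the essential spectrum is invariant under compact perturbations.
sigma_ess(A + K) = sigma_ess(A) = {-8, -2, 2, 9}
Sum = -8 + -2 + 2 + 9 = 1

1


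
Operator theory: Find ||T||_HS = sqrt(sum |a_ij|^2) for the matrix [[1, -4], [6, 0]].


The Hilbert-Schmidt norm is sqrt(sum of squares of all entries).
Sum of squares = 1^2 + (-4)^2 + 6^2 + 0^2
= 1 + 16 + 36 + 0 = 53
||T||_HS = sqrt(53) = 7.2801

7.2801
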